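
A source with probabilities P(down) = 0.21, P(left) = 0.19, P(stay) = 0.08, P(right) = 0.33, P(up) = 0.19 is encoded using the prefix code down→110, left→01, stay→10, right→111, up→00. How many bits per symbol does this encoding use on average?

L̄ = Σ pᵢ·ℓᵢ = 0.21·3 + 0.19·2 + 0.08·2 + 0.33·3 + 0.19·2 = 2.54 bits/symbol.

2.54 bits/symbol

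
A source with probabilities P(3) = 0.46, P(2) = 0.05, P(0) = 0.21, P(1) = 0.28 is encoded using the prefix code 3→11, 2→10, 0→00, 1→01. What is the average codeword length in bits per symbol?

2 bits/symbol

L̄ = Σ pᵢ·ℓᵢ = 0.46·2 + 0.05·2 + 0.21·2 + 0.28·2 = 2 bits/symbol.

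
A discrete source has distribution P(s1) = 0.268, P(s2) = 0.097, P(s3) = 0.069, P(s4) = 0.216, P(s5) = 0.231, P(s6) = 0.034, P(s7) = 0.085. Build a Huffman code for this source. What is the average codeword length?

2.57 bits/symbol

Repeatedly combine the two least-probable nodes; the expected code length is the sum of the merged weights.
merge 17/500 + 69/1000 → 103/1000
merge 17/200 + 97/1000 → 91/500
merge 103/1000 + 91/500 → 57/200
merge 27/125 + 231/1000 → 447/1000
merge 67/250 + 57/200 → 553/1000
merge 447/1000 + 553/1000 → 1
L = 103/1000 + 91/500 + 57/200 + 447/1000 + 553/1000 + 1 = 257/100 = 2.57 bits/symbol.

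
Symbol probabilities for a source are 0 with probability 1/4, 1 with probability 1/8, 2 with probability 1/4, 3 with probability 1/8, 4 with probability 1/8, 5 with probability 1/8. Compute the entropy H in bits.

2.5 bits

Each probability is a power of 1/2, so log₂(1/p) is an integer.
H = Σ p·log₂(1/p) = 1/4·2 + 1/8·3 + 1/4·2 + 1/8·3 + 1/8·3 + 1/8·3 = 2.5 bits.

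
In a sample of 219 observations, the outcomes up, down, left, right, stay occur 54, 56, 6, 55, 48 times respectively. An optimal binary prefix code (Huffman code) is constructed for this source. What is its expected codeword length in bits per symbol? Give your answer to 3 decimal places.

2.247 bits/symbol

Probabilities are the counts divided by 219.
Repeatedly combine the two least-probable nodes; the expected code length is the sum of the merged weights.
merge 2/73 + 16/73 → 18/73
merge 18/73 + 18/73 → 36/73
merge 55/219 + 56/219 → 37/73
merge 36/73 + 37/73 → 1
L = 18/73 + 36/73 + 37/73 + 1 = 164/73 ≈ 2.247 bits/symbol.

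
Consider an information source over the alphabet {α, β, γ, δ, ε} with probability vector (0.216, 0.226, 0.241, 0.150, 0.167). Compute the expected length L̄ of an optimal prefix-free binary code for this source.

Repeatedly combine the two least-probable nodes; the expected code length is the sum of the merged weights.
merge 3/20 + 167/1000 → 317/1000
merge 27/125 + 113/500 → 221/500
merge 241/1000 + 317/1000 → 279/500
merge 221/500 + 279/500 → 1
L = 317/1000 + 221/500 + 279/500 + 1 = 2317/1000 = 2.317 bits/symbol.

2.317 bits/symbol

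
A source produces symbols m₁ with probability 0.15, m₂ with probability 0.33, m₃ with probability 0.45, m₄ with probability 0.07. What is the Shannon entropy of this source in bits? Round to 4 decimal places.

1.7253 bits

H = −Σ pᵢ log₂ pᵢ.
−0.15·log₂(0.15) = 0.4105
−0.33·log₂(0.33) = 0.5278
−0.45·log₂(0.45) = 0.5184
−0.07·log₂(0.07) = 0.2686
Sum ≈ 1.7253 → 1.7253 bits.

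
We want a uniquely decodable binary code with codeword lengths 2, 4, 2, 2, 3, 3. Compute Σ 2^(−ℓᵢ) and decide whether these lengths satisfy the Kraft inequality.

1.0625; no

With common denominator 2^4 = 16: Σ 2^(−ℓᵢ) = 4/16 + 1/16 + 4/16 + 4/16 + 2/16 + 2/16 = 17/16 = 1.0625.
Kraft's inequality requires Σ ≤ 1; here Σ = 1.0625 > 1, so no such prefix code exists.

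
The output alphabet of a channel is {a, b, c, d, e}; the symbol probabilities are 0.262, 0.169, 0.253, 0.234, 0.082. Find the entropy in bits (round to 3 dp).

H = −Σ pᵢ log₂ pᵢ.
−0.262·log₂(0.262) = 0.5063
−0.169·log₂(0.169) = 0.4335
−0.253·log₂(0.253) = 0.5016
−0.234·log₂(0.234) = 0.4903
−0.082·log₂(0.082) = 0.2959
Sum ≈ 2.2276 → 2.228 bits.

2.228 bits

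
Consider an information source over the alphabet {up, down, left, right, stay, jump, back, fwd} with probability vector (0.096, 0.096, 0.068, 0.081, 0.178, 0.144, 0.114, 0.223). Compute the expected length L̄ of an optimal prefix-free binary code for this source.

2.926 bits/symbol

Repeatedly combine the two least-probable nodes; the expected code length is the sum of the merged weights.
merge 17/250 + 81/1000 → 149/1000
merge 12/125 + 12/125 → 24/125
merge 57/500 + 18/125 → 129/500
merge 149/1000 + 89/500 → 327/1000
merge 24/125 + 223/1000 → 83/200
merge 129/500 + 327/1000 → 117/200
merge 83/200 + 117/200 → 1
L = 149/1000 + 24/125 + 129/500 + 327/1000 + 83/200 + 117/200 + 1 = 1463/500 = 2.926 bits/symbol.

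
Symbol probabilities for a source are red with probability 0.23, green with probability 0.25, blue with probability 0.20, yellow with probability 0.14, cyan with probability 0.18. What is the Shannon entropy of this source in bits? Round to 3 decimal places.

H = −Σ pᵢ log₂ pᵢ.
−0.23·log₂(0.23) = 0.4877
−0.25·log₂(0.25) = 0.5000
−0.20·log₂(0.20) = 0.4644
−0.14·log₂(0.14) = 0.3971
−0.18·log₂(0.18) = 0.4453
Sum ≈ 2.2945 → 2.294 bits.

2.294 bits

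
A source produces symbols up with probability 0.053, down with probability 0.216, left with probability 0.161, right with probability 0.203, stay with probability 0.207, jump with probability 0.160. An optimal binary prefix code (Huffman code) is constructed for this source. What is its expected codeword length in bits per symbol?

Repeatedly combine the two least-probable nodes; the expected code length is the sum of the merged weights.
merge 53/1000 + 4/25 → 213/1000
merge 161/1000 + 203/1000 → 91/250
merge 207/1000 + 213/1000 → 21/50
merge 27/125 + 91/250 → 29/50
merge 21/50 + 29/50 → 1
L = 213/1000 + 91/250 + 21/50 + 29/50 + 1 = 2577/1000 = 2.577 bits/symbol.

2.577 bits/symbol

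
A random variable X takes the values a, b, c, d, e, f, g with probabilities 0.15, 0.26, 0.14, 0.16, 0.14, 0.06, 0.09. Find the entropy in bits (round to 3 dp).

2.689 bits

H = −Σ pᵢ log₂ pᵢ.
−0.15·log₂(0.15) = 0.4105
−0.26·log₂(0.26) = 0.5053
−0.14·log₂(0.14) = 0.3971
−0.16·log₂(0.16) = 0.4230
−0.14·log₂(0.14) = 0.3971
−0.06·log₂(0.06) = 0.2435
−0.09·log₂(0.09) = 0.3127
Sum ≈ 2.6893 → 2.689 bits.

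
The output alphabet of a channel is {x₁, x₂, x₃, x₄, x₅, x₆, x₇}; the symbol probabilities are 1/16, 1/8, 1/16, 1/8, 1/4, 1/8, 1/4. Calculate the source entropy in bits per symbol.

2.625 bits

Each probability is a power of 1/2, so log₂(1/p) is an integer.
H = Σ p·log₂(1/p) = 1/16·4 + 1/8·3 + 1/16·4 + 1/8·3 + 1/4·2 + 1/8·3 + 1/4·2 = 2.625 bits.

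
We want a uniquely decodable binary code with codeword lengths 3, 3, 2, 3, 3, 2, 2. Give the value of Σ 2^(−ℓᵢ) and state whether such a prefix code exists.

With common denominator 2^3 = 8: Σ 2^(−ℓᵢ) = 1/8 + 1/8 + 2/8 + 1/8 + 1/8 + 2/8 + 2/8 = 10/8 = 1.25.
Kraft's inequality requires Σ ≤ 1; here Σ = 1.25 > 1, so no such prefix code exists.

1.25; no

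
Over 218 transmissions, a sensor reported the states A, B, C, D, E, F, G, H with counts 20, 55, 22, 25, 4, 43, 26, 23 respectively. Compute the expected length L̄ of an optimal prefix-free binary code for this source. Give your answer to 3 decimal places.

2.858 bits/symbol

Probabilities are the counts divided by 218.
Repeatedly combine the two least-probable nodes; the expected code length is the sum of the merged weights.
merge 2/109 + 10/109 → 12/109
merge 11/109 + 23/218 → 45/218
merge 12/109 + 25/218 → 49/218
merge 13/109 + 43/218 → 69/218
merge 45/218 + 49/218 → 47/109
merge 55/218 + 69/218 → 62/109
merge 47/109 + 62/109 → 1
L = 12/109 + 45/218 + 49/218 + 69/218 + 47/109 + 62/109 + 1 = 623/218 ≈ 2.858 bits/symbol.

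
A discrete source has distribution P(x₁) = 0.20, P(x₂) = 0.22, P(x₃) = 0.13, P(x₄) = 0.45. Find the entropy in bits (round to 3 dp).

H = −Σ pᵢ log₂ pᵢ.
−0.20·log₂(0.20) = 0.4644
−0.22·log₂(0.22) = 0.4806
−0.13·log₂(0.13) = 0.3826
−0.45·log₂(0.45) = 0.5184
Sum ≈ 1.8460 → 1.846 bits.

1.846 bits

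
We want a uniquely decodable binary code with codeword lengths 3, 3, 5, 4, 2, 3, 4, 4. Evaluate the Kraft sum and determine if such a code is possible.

With common denominator 2^5 = 32: Σ 2^(−ℓᵢ) = 4/32 + 4/32 + 1/32 + 2/32 + 8/32 + 4/32 + 2/32 + 2/32 = 27/32 = 0.84375.
Kraft's inequality requires Σ ≤ 1; here Σ = 0.84375 ≤ 1, so such a prefix code exists.

0.84375; yes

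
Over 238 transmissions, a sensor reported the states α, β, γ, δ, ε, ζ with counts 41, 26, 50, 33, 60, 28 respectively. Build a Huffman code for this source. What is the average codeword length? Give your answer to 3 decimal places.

2.538 bits/symbol

Probabilities are the counts divided by 238.
Repeatedly combine the two least-probable nodes; the expected code length is the sum of the merged weights.
merge 13/119 + 2/17 → 27/119
merge 33/238 + 41/238 → 37/119
merge 25/119 + 27/119 → 52/119
merge 30/119 + 37/119 → 67/119
merge 52/119 + 67/119 → 1
L = 27/119 + 37/119 + 52/119 + 67/119 + 1 = 302/119 ≈ 2.538 bits/symbol.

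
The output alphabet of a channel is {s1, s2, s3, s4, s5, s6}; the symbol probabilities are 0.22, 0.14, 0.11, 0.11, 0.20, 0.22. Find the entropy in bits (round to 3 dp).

2.523 bits

H = −Σ pᵢ log₂ pᵢ.
−0.22·log₂(0.22) = 0.4806
−0.14·log₂(0.14) = 0.3971
−0.11·log₂(0.11) = 0.3503
−0.11·log₂(0.11) = 0.3503
−0.20·log₂(0.20) = 0.4644
−0.22·log₂(0.22) = 0.4806
Sum ≈ 2.5232 → 2.523 bits.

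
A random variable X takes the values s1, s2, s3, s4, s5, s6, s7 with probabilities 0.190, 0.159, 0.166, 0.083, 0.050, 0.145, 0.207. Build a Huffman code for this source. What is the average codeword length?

2.736 bits/symbol

Repeatedly combine the two least-probable nodes; the expected code length is the sum of the merged weights.
merge 1/20 + 83/1000 → 133/1000
merge 133/1000 + 29/200 → 139/500
merge 159/1000 + 83/500 → 13/40
merge 19/100 + 207/1000 → 397/1000
merge 139/500 + 13/40 → 603/1000
merge 397/1000 + 603/1000 → 1
L = 133/1000 + 139/500 + 13/40 + 397/1000 + 603/1000 + 1 = 342/125 = 2.736 bits/symbol.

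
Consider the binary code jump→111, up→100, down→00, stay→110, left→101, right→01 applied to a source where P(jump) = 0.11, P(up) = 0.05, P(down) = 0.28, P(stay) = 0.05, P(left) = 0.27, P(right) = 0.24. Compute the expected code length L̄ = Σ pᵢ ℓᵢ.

2.48 bits/symbol

L̄ = Σ pᵢ·ℓᵢ = 0.11·3 + 0.05·3 + 0.28·2 + 0.05·3 + 0.27·3 + 0.24·2 = 2.48 bits/symbol.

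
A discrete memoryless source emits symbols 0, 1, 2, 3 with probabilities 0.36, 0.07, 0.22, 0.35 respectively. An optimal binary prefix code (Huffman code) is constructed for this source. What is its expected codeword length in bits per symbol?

1.93 bits/symbol

Repeatedly combine the two least-probable nodes; the expected code length is the sum of the merged weights.
merge 7/100 + 11/50 → 29/100
merge 29/100 + 7/20 → 16/25
merge 9/25 + 16/25 → 1
L = 29/100 + 16/25 + 1 = 193/100 = 1.93 bits/symbol.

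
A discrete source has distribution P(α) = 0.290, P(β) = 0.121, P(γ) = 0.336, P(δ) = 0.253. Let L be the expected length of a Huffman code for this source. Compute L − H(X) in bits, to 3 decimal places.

0.083 bits

Entropy H = −Σ p log₂ p ≈ 1.9169 bits.
Huffman merges: 121/1000+253/1000→187/500; 29/100+42/125→313/500; 187/500+313/500→1. L = 2 ≈ 2.0000.
L − H = 2.0000 − 1.9169 = 0.083 bits.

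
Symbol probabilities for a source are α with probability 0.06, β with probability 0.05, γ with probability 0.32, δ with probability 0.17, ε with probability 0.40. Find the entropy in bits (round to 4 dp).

1.9490 bits

H = −Σ pᵢ log₂ pᵢ.
−0.06·log₂(0.06) = 0.2435
−0.05·log₂(0.05) = 0.2161
−0.32·log₂(0.32) = 0.5260
−0.17·log₂(0.17) = 0.4346
−0.40·log₂(0.40) = 0.5288
Sum ≈ 1.9490 → 1.9490 bits.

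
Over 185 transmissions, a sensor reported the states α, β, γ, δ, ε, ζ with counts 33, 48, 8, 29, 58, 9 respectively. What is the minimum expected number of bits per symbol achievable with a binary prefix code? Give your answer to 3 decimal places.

2.341 bits/symbol

Probabilities are the counts divided by 185.
Repeatedly combine the two least-probable nodes; the expected code length is the sum of the merged weights.
merge 8/185 + 9/185 → 17/185
merge 17/185 + 29/185 → 46/185
merge 33/185 + 46/185 → 79/185
merge 48/185 + 58/185 → 106/185
merge 79/185 + 106/185 → 1
L = 17/185 + 46/185 + 79/185 + 106/185 + 1 = 433/185 ≈ 2.341 bits/symbol.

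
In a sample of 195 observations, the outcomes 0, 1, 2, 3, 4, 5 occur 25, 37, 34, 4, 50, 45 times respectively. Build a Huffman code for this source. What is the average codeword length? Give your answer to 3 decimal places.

2.472 bits/symbol

Probabilities are the counts divided by 195.
Repeatedly combine the two least-probable nodes; the expected code length is the sum of the merged weights.
merge 4/195 + 5/39 → 29/195
merge 29/195 + 34/195 → 21/65
merge 37/195 + 3/13 → 82/195
merge 10/39 + 21/65 → 113/195
merge 82/195 + 113/195 → 1
L = 29/195 + 21/65 + 82/195 + 113/195 + 1 = 482/195 ≈ 2.472 bits/symbol.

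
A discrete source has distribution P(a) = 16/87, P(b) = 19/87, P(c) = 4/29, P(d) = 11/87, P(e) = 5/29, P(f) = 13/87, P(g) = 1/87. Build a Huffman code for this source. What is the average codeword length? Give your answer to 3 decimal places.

Repeatedly combine the two least-probable nodes; the expected code length is the sum of the merged weights.
merge 1/87 + 11/87 → 4/29
merge 4/29 + 4/29 → 8/29
merge 13/87 + 5/29 → 28/87
merge 16/87 + 19/87 → 35/87
merge 8/29 + 28/87 → 52/87
merge 35/87 + 52/87 → 1
L = 4/29 + 8/29 + 28/87 + 35/87 + 52/87 + 1 = 238/87 ≈ 2.736 bits/symbol.

2.736 bits/symbol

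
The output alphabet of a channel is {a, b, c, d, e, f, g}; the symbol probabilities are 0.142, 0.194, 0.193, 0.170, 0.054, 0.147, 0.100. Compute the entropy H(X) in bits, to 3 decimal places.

2.718 bits

H = −Σ pᵢ log₂ pᵢ.
−0.142·log₂(0.142) = 0.3999
−0.194·log₂(0.194) = 0.4590
−0.193·log₂(0.193) = 0.4581
−0.170·log₂(0.170) = 0.4346
−0.054·log₂(0.054) = 0.2274
−0.147·log₂(0.147) = 0.4066
−0.100·log₂(0.100) = 0.3322
Sum ≈ 2.7177 → 2.718 bits.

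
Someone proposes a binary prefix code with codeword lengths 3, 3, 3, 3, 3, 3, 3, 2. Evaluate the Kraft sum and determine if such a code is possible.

1.125; no

With common denominator 2^3 = 8: Σ 2^(−ℓᵢ) = 1/8 + 1/8 + 1/8 + 1/8 + 1/8 + 1/8 + 1/8 + 2/8 = 9/8 = 1.125.
Kraft's inequality requires Σ ≤ 1; here Σ = 1.125 > 1, so no such prefix code exists.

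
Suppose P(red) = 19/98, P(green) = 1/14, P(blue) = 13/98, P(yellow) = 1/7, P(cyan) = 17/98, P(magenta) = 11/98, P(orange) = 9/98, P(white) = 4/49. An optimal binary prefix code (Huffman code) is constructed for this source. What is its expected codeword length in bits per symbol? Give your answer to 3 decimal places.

Repeatedly combine the two least-probable nodes; the expected code length is the sum of the merged weights.
merge 1/14 + 4/49 → 15/98
merge 9/98 + 11/98 → 10/49
merge 13/98 + 1/7 → 27/98
merge 15/98 + 17/98 → 16/49
merge 19/98 + 10/49 → 39/98
merge 27/98 + 16/49 → 59/98
merge 39/98 + 59/98 → 1
L = 15/98 + 10/49 + 27/98 + 16/49 + 39/98 + 59/98 + 1 = 145/49 ≈ 2.959 bits/symbol.

2.959 bits/symbol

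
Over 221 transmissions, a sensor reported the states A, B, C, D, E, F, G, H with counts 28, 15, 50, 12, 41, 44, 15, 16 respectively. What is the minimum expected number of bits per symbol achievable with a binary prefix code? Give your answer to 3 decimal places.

Probabilities are the counts divided by 221.
Repeatedly combine the two least-probable nodes; the expected code length is the sum of the merged weights.
merge 12/221 + 15/221 → 27/221
merge 15/221 + 16/221 → 31/221
merge 27/221 + 28/221 → 55/221
merge 31/221 + 41/221 → 72/221
merge 44/221 + 50/221 → 94/221
merge 55/221 + 72/221 → 127/221
merge 94/221 + 127/221 → 1
L = 27/221 + 31/221 + 55/221 + 72/221 + 94/221 + 127/221 + 1 = 627/221 ≈ 2.837 bits/symbol.

2.837 bits/symbol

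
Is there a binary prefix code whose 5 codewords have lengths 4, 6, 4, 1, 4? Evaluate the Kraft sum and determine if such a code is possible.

0.703125; yes

With common denominator 2^6 = 64: Σ 2^(−ℓᵢ) = 4/64 + 1/64 + 4/64 + 32/64 + 4/64 = 45/64 = 0.703125.
Kraft's inequality requires Σ ≤ 1; here Σ = 0.703125 ≤ 1, so such a prefix code exists.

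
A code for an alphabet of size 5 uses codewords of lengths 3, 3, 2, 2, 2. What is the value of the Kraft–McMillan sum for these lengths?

With common denominator 2^3 = 8: Σ 2^(−ℓᵢ) = 1/8 + 1/8 + 2/8 + 2/8 + 2/8 = 8/8 = 1.

1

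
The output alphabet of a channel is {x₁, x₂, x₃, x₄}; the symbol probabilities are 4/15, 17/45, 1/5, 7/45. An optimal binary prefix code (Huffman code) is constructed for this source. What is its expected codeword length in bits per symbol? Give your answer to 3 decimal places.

1.978 bits/symbol

Repeatedly combine the two least-probable nodes; the expected code length is the sum of the merged weights.
merge 7/45 + 1/5 → 16/45
merge 4/15 + 16/45 → 28/45
merge 17/45 + 28/45 → 1
L = 16/45 + 28/45 + 1 = 89/45 ≈ 1.978 bits/symbol.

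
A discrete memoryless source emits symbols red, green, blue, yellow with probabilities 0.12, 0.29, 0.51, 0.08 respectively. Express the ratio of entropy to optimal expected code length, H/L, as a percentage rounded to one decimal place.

98.9%

Entropy H = −Σ p log₂ p ≈ 1.6719 bits.
Huffman merges: 2/25+3/25→1/5; 1/5+29/100→49/100; 49/100+51/100→1. L = 169/100 ≈ 1.6900.
Efficiency = H/L = 1.6719/1.6900 = 98.9%.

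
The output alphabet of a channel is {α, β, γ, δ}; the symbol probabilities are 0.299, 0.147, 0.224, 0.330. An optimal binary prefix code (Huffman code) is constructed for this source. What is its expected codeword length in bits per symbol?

Repeatedly combine the two least-probable nodes; the expected code length is the sum of the merged weights.
merge 147/1000 + 28/125 → 371/1000
merge 299/1000 + 33/100 → 629/1000
merge 371/1000 + 629/1000 → 1
L = 371/1000 + 629/1000 + 1 = 2 bits/symbol.

2 bits/symbol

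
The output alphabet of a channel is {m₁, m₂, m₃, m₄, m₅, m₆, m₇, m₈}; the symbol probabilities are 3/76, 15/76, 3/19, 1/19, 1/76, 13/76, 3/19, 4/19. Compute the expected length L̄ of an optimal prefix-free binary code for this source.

2.75 bits/symbol

Repeatedly combine the two least-probable nodes; the expected code length is the sum of the merged weights.
merge 1/76 + 3/76 → 1/19
merge 1/19 + 1/19 → 2/19
merge 2/19 + 3/19 → 5/19
merge 3/19 + 13/76 → 25/76
merge 15/76 + 4/19 → 31/76
merge 5/19 + 25/76 → 45/76
merge 31/76 + 45/76 → 1
L = 1/19 + 2/19 + 5/19 + 25/76 + 31/76 + 45/76 + 1 = 11/4 = 2.75 bits/symbol.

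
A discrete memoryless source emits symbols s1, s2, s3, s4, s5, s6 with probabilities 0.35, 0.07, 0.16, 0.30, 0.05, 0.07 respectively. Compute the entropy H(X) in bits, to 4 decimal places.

H = −Σ pᵢ log₂ pᵢ.
−0.35·log₂(0.35) = 0.5301
−0.07·log₂(0.07) = 0.2686
−0.16·log₂(0.16) = 0.4230
−0.30·log₂(0.30) = 0.5211
−0.05·log₂(0.05) = 0.2161
−0.07·log₂(0.07) = 0.2686
Sum ≈ 2.2274 → 2.2274 bits.

2.2274 bits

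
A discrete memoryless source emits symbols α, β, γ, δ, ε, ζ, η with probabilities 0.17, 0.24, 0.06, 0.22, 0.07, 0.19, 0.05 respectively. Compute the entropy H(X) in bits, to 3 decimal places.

2.593 bits

H = −Σ pᵢ log₂ pᵢ.
−0.17·log₂(0.17) = 0.4346
−0.24·log₂(0.24) = 0.4941
−0.06·log₂(0.06) = 0.2435
−0.22·log₂(0.22) = 0.4806
−0.07·log₂(0.07) = 0.2686
−0.19·log₂(0.19) = 0.4552
−0.05·log₂(0.05) = 0.2161
Sum ≈ 2.5927 → 2.593 bits.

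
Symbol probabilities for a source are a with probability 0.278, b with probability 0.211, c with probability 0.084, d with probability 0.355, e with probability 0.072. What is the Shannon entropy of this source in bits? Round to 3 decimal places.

H = −Σ pᵢ log₂ pᵢ.
−0.278·log₂(0.278) = 0.5134
−0.211·log₂(0.211) = 0.4736
−0.084·log₂(0.084) = 0.3002
−0.355·log₂(0.355) = 0.5304
−0.072·log₂(0.072) = 0.2733
Sum ≈ 2.0909 → 2.091 bits.

2.091 bits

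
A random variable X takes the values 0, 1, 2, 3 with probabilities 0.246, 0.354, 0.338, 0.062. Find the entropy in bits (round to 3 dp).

H = −Σ pᵢ log₂ pᵢ.
−0.246·log₂(0.246) = 0.4977
−0.354·log₂(0.354) = 0.5304
−0.338·log₂(0.338) = 0.5289
−0.062·log₂(0.062) = 0.2487
Sum ≈ 1.8057 → 1.806 bits.

1.806 bits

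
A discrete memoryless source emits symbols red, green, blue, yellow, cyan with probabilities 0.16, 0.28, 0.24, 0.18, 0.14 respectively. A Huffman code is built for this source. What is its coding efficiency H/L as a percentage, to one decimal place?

Entropy H = −Σ p log₂ p ≈ 2.2738 bits.
Huffman merges: 7/50+4/25→3/10; 9/50+6/25→21/50; 7/25+3/10→29/50; 21/50+29/50→1. L = 23/10 ≈ 2.3000.
Efficiency = H/L = 2.2738/2.3000 = 98.9%.

98.9%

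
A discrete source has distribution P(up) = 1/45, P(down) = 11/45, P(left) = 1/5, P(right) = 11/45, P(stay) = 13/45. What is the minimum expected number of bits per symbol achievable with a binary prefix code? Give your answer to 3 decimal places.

2.222 bits/symbol

Repeatedly combine the two least-probable nodes; the expected code length is the sum of the merged weights.
merge 1/45 + 1/5 → 2/9
merge 2/9 + 11/45 → 7/15
merge 11/45 + 13/45 → 8/15
merge 7/15 + 8/15 → 1
L = 2/9 + 7/15 + 8/15 + 1 = 20/9 ≈ 2.222 bits/symbol.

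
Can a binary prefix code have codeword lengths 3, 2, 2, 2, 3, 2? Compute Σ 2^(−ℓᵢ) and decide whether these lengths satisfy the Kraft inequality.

With common denominator 2^3 = 8: Σ 2^(−ℓᵢ) = 1/8 + 2/8 + 2/8 + 2/8 + 1/8 + 2/8 = 10/8 = 1.25.
Kraft's inequality requires Σ ≤ 1; here Σ = 1.25 > 1, so no such prefix code exists.

1.25; no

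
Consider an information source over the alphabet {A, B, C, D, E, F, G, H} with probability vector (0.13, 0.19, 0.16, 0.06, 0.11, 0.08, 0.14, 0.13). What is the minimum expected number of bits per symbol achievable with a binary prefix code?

Repeatedly combine the two least-probable nodes; the expected code length is the sum of the merged weights.
merge 3/50 + 2/25 → 7/50
merge 11/100 + 13/100 → 6/25
merge 13/100 + 7/50 → 27/100
merge 7/50 + 4/25 → 3/10
merge 19/100 + 6/25 → 43/100
merge 27/100 + 3/10 → 57/100
merge 43/100 + 57/100 → 1
L = 7/50 + 6/25 + 27/100 + 3/10 + 43/100 + 57/100 + 1 = 59/20 = 2.95 bits/symbol.

2.95 bits/symbol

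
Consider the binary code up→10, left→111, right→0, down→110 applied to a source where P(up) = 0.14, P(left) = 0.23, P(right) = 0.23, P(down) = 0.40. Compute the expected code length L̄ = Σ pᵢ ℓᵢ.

2.4 bits/symbol

L̄ = Σ pᵢ·ℓᵢ = 0.14·2 + 0.23·3 + 0.23·1 + 0.40·3 = 2.4 bits/symbol.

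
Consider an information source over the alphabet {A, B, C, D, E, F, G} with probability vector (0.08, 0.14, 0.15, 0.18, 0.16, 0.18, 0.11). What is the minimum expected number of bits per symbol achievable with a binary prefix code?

Repeatedly combine the two least-probable nodes; the expected code length is the sum of the merged weights.
merge 2/25 + 11/100 → 19/100
merge 7/50 + 3/20 → 29/100
merge 4/25 + 9/50 → 17/50
merge 9/50 + 19/100 → 37/100
merge 29/100 + 17/50 → 63/100
merge 37/100 + 63/100 → 1
L = 19/100 + 29/100 + 17/50 + 37/100 + 63/100 + 1 = 141/50 = 2.82 bits/symbol.

2.82 bits/symbol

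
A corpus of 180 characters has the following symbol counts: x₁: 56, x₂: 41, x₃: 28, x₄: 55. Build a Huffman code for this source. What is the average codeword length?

Probabilities are the counts divided by 180.
Repeatedly combine the two least-probable nodes; the expected code length is the sum of the merged weights.
merge 7/45 + 41/180 → 23/60
merge 11/36 + 14/45 → 37/60
merge 23/60 + 37/60 → 1
L = 23/60 + 37/60 + 1 = 2 bits/symbol.

2 bits/symbol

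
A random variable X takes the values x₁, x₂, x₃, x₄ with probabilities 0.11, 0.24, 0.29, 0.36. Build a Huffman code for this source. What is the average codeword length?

Repeatedly combine the two least-probable nodes; the expected code length is the sum of the merged weights.
merge 11/100 + 6/25 → 7/20
merge 29/100 + 7/20 → 16/25
merge 9/25 + 16/25 → 1
L = 7/20 + 16/25 + 1 = 199/100 = 1.99 bits/symbol.

1.99 bits/symbol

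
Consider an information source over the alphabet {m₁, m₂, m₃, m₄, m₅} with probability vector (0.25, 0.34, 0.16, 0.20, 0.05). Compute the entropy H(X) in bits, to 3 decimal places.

2.133 bits

H = −Σ pᵢ log₂ pᵢ.
−0.25·log₂(0.25) = 0.5000
−0.34·log₂(0.34) = 0.5292
−0.16·log₂(0.16) = 0.4230
−0.20·log₂(0.20) = 0.4644
−0.05·log₂(0.05) = 0.2161
Sum ≈ 2.1327 → 2.133 bits.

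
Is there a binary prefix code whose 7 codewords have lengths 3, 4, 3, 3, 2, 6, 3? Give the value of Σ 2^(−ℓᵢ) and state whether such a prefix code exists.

0.828125; yes

With common denominator 2^6 = 64: Σ 2^(−ℓᵢ) = 8/64 + 4/64 + 8/64 + 8/64 + 16/64 + 1/64 + 8/64 = 53/64 = 0.828125.
Kraft's inequality requires Σ ≤ 1; here Σ = 0.828125 ≤ 1, so such a prefix code exists.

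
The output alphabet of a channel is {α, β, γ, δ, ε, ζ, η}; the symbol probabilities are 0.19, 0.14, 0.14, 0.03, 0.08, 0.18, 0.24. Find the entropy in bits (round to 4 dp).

H = −Σ pᵢ log₂ pᵢ.
−0.19·log₂(0.19) = 0.4552
−0.14·log₂(0.14) = 0.3971
−0.14·log₂(0.14) = 0.3971
−0.03·log₂(0.03) = 0.1518
−0.08·log₂(0.08) = 0.2915
−0.18·log₂(0.18) = 0.4453
−0.24·log₂(0.24) = 0.4941
Sum ≈ 2.6322 → 2.6322 bits.

2.6322 bits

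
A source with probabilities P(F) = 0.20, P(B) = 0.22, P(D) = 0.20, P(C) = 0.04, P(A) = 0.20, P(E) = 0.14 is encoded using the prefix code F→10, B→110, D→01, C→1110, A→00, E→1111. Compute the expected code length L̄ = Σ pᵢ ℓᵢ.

2.58 bits/symbol

L̄ = Σ pᵢ·ℓᵢ = 0.20·2 + 0.22·3 + 0.20·2 + 0.04·4 + 0.20·2 + 0.14·4 = 2.58 bits/symbol.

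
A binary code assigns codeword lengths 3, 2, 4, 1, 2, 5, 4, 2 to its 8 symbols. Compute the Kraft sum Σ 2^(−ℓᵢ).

1.53125

With common denominator 2^5 = 32: Σ 2^(−ℓᵢ) = 4/32 + 8/32 + 2/32 + 16/32 + 8/32 + 1/32 + 2/32 + 8/32 = 49/32 = 1.53125.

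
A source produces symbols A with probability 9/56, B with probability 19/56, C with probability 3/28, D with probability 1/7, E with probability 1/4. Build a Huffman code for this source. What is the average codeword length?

Repeatedly combine the two least-probable nodes; the expected code length is the sum of the merged weights.
merge 3/28 + 1/7 → 1/4
merge 9/56 + 1/4 → 23/56
merge 1/4 + 19/56 → 33/56
merge 23/56 + 33/56 → 1
L = 1/4 + 23/56 + 33/56 + 1 = 9/4 = 2.25 bits/symbol.

2.25 bits/symbol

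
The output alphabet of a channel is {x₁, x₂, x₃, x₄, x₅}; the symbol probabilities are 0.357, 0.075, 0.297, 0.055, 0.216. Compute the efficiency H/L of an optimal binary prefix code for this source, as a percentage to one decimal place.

96.2%

Entropy H = −Σ p log₂ p ≈ 2.0387 bits.
Huffman merges: 11/200+3/40→13/100; 13/100+27/125→173/500; 297/1000+173/500→643/1000; 357/1000+643/1000→1. L = 2119/1000 ≈ 2.1190.
Efficiency = H/L = 2.0387/2.1190 = 96.2%.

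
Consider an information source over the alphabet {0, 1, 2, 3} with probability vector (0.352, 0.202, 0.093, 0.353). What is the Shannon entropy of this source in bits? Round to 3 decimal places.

H = −Σ pᵢ log₂ pᵢ.
−0.352·log₂(0.352) = 0.5302
−0.202·log₂(0.202) = 0.4661
−0.093·log₂(0.093) = 0.3187
−0.353·log₂(0.353) = 0.5303
Sum ≈ 1.8453 → 1.845 bits.

1.845 bits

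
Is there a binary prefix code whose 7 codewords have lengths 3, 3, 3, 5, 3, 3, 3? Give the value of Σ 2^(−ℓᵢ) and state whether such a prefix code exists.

With common denominator 2^5 = 32: Σ 2^(−ℓᵢ) = 4/32 + 4/32 + 4/32 + 1/32 + 4/32 + 4/32 + 4/32 = 25/32 = 0.78125.
Kraft's inequality requires Σ ≤ 1; here Σ = 0.78125 ≤ 1, so such a prefix code exists.

0.78125; yes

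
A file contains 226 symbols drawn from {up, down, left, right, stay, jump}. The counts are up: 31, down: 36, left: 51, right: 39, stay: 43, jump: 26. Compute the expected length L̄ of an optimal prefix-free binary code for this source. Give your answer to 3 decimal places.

2.584 bits/symbol

Probabilities are the counts divided by 226.
Repeatedly combine the two least-probable nodes; the expected code length is the sum of the merged weights.
merge 13/113 + 31/226 → 57/226
merge 18/113 + 39/226 → 75/226
merge 43/226 + 51/226 → 47/113
merge 57/226 + 75/226 → 66/113
merge 47/113 + 66/113 → 1
L = 57/226 + 75/226 + 47/113 + 66/113 + 1 = 292/113 ≈ 2.584 bits/symbol.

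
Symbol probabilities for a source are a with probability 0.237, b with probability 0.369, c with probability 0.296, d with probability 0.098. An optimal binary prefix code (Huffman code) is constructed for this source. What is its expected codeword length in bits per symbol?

1.966 bits/symbol

Repeatedly combine the two least-probable nodes; the expected code length is the sum of the merged weights.
merge 49/500 + 237/1000 → 67/200
merge 37/125 + 67/200 → 631/1000
merge 369/1000 + 631/1000 → 1
L = 67/200 + 631/1000 + 1 = 983/500 = 1.966 bits/symbol.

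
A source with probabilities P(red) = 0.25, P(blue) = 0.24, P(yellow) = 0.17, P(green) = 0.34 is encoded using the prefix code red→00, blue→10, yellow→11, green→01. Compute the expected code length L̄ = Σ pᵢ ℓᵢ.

L̄ = Σ pᵢ·ℓᵢ = 0.25·2 + 0.24·2 + 0.17·2 + 0.34·2 = 2 bits/symbol.

2 bits/symbol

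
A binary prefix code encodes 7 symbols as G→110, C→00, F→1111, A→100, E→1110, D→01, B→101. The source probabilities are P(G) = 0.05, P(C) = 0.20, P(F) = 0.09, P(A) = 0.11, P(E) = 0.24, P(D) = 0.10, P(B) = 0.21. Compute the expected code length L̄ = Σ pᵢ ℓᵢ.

3.03 bits/symbol

L̄ = Σ pᵢ·ℓᵢ = 0.05·3 + 0.20·2 + 0.09·4 + 0.11·3 + 0.24·4 + 0.10·2 + 0.21·3 = 3.03 bits/symbol.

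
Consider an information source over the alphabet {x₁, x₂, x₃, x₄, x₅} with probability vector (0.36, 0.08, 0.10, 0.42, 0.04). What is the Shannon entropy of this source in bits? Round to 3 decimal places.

H = −Σ pᵢ log₂ pᵢ.
−0.36·log₂(0.36) = 0.5306
−0.08·log₂(0.08) = 0.2915
−0.10·log₂(0.10) = 0.3322
−0.42·log₂(0.42) = 0.5256
−0.04·log₂(0.04) = 0.1858
Sum ≈ 1.8657 → 1.866 bits.

1.866 bits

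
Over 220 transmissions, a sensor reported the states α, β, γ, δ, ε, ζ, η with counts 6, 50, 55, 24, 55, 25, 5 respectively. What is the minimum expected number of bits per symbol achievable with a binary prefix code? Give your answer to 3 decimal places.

Probabilities are the counts divided by 220.
Repeatedly combine the two least-probable nodes; the expected code length is the sum of the merged weights.
merge 1/44 + 3/110 → 1/20
merge 1/20 + 6/55 → 7/44
merge 5/44 + 7/44 → 3/11
merge 5/22 + 1/4 → 21/44
merge 1/4 + 3/11 → 23/44
merge 21/44 + 23/44 → 1
L = 1/20 + 7/44 + 3/11 + 21/44 + 23/44 + 1 = 273/110 ≈ 2.482 bits/symbol.

2.482 bits/symbol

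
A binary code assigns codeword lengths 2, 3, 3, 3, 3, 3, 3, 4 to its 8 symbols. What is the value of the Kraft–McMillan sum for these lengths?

With common denominator 2^4 = 16: Σ 2^(−ℓᵢ) = 4/16 + 2/16 + 2/16 + 2/16 + 2/16 + 2/16 + 2/16 + 1/16 = 17/16 = 1.0625.

1.0625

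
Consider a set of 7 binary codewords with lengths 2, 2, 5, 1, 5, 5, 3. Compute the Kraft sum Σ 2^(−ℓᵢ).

With common denominator 2^5 = 32: Σ 2^(−ℓᵢ) = 8/32 + 8/32 + 1/32 + 16/32 + 1/32 + 1/32 + 4/32 = 39/32 = 1.21875.

1.21875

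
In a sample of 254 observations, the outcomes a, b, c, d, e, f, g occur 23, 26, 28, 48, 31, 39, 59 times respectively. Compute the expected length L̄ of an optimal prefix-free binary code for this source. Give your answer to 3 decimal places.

2.768 bits/symbol

Probabilities are the counts divided by 254.
Repeatedly combine the two least-probable nodes; the expected code length is the sum of the merged weights.
merge 23/254 + 13/127 → 49/254
merge 14/127 + 31/254 → 59/254
merge 39/254 + 24/127 → 87/254
merge 49/254 + 59/254 → 54/127
merge 59/254 + 87/254 → 73/127
merge 54/127 + 73/127 → 1
L = 49/254 + 59/254 + 87/254 + 54/127 + 73/127 + 1 = 703/254 ≈ 2.768 bits/symbol.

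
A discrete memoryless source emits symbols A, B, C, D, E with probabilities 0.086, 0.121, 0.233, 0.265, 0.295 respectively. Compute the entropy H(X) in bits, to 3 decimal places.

H = −Σ pᵢ log₂ pᵢ.
−0.086·log₂(0.086) = 0.3044
−0.121·log₂(0.121) = 0.3687
−0.233·log₂(0.233) = 0.4897
−0.265·log₂(0.265) = 0.5077
−0.295·log₂(0.295) = 0.5196
Sum ≈ 2.1900 → 2.190 bits.

2.190 bits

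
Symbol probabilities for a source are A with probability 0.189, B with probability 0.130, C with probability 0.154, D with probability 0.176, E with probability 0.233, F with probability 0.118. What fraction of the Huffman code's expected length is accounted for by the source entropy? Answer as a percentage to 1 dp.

98.8%

Entropy H = −Σ p log₂ p ≈ 2.5472 bits.
Huffman merges: 59/500+13/100→31/125; 77/500+22/125→33/100; 189/1000+233/1000→211/500; 31/125+33/100→289/500; 211/500+289/500→1. L = 1289/500 ≈ 2.5780.
Efficiency = H/L = 2.5472/2.5780 = 98.8%.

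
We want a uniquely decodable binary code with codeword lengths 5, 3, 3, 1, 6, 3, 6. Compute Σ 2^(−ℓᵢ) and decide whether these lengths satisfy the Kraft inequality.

0.9375; yes

With common denominator 2^6 = 64: Σ 2^(−ℓᵢ) = 2/64 + 8/64 + 8/64 + 32/64 + 1/64 + 8/64 + 1/64 = 60/64 = 0.9375.
Kraft's inequality requires Σ ≤ 1; here Σ = 0.9375 ≤ 1, so such a prefix code exists.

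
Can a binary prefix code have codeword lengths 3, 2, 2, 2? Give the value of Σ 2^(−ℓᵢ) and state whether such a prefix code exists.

With common denominator 2^3 = 8: Σ 2^(−ℓᵢ) = 1/8 + 2/8 + 2/8 + 2/8 = 7/8 = 0.875.
Kraft's inequality requires Σ ≤ 1; here Σ = 0.875 ≤ 1, so such a prefix code exists.

0.875; yes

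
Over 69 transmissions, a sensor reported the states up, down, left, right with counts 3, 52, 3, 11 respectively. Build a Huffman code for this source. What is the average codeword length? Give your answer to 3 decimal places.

Probabilities are the counts divided by 69.
Repeatedly combine the two least-probable nodes; the expected code length is the sum of the merged weights.
merge 1/23 + 1/23 → 2/23
merge 2/23 + 11/69 → 17/69
merge 17/69 + 52/69 → 1
L = 2/23 + 17/69 + 1 = 4/3 ≈ 1.333 bits/symbol.

1.333 bits/symbol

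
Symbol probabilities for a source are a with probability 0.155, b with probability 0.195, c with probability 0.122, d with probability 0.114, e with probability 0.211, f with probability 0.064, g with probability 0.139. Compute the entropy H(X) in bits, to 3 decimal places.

H = −Σ pᵢ log₂ pᵢ.
−0.155·log₂(0.155) = 0.4169
−0.195·log₂(0.195) = 0.4599
−0.122·log₂(0.122) = 0.3703
−0.114·log₂(0.114) = 0.3571
−0.211·log₂(0.211) = 0.4736
−0.064·log₂(0.064) = 0.2538
−0.139·log₂(0.139) = 0.3957
Sum ≈ 2.7274 → 2.727 bits.

2.727 bits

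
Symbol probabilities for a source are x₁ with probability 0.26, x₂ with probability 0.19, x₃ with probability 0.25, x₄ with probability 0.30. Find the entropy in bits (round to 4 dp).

1.9816 bits

H = −Σ pᵢ log₂ pᵢ.
−0.26·log₂(0.26) = 0.5053
−0.19·log₂(0.19) = 0.4552
−0.25·log₂(0.25) = 0.5000
−0.30·log₂(0.30) = 0.5211
Sum ≈ 1.9816 → 1.9816 bits.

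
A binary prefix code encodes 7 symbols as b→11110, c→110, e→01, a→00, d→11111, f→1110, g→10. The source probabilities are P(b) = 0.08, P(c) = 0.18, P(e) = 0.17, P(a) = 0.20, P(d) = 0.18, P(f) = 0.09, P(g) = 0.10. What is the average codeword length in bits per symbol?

L̄ = Σ pᵢ·ℓᵢ = 0.08·5 + 0.18·3 + 0.17·2 + 0.20·2 + 0.18·5 + 0.09·4 + 0.10·2 = 3.14 bits/symbol.

3.14 bits/symbol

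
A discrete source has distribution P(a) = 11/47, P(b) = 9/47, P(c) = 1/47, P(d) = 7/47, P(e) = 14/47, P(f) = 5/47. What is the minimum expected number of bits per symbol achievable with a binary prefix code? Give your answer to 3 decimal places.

2.404 bits/symbol

Repeatedly combine the two least-probable nodes; the expected code length is the sum of the merged weights.
merge 1/47 + 5/47 → 6/47
merge 6/47 + 7/47 → 13/47
merge 9/47 + 11/47 → 20/47
merge 13/47 + 14/47 → 27/47
merge 20/47 + 27/47 → 1
L = 6/47 + 13/47 + 20/47 + 27/47 + 1 = 113/47 ≈ 2.404 bits/symbol.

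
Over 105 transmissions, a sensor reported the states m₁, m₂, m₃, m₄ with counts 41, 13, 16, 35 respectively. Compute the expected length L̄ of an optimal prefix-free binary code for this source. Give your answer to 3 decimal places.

Probabilities are the counts divided by 105.
Repeatedly combine the two least-probable nodes; the expected code length is the sum of the merged weights.
merge 13/105 + 16/105 → 29/105
merge 29/105 + 1/3 → 64/105
merge 41/105 + 64/105 → 1
L = 29/105 + 64/105 + 1 = 66/35 ≈ 1.886 bits/symbol.

1.886 bits/symbol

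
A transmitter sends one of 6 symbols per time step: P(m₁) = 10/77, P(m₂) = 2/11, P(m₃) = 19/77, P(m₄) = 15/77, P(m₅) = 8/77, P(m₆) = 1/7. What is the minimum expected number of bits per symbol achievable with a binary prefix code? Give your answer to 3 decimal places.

2.558 bits/symbol

Repeatedly combine the two least-probable nodes; the expected code length is the sum of the merged weights.
merge 8/77 + 10/77 → 18/77
merge 1/7 + 2/11 → 25/77
merge 15/77 + 18/77 → 3/7
merge 19/77 + 25/77 → 4/7
merge 3/7 + 4/7 → 1
L = 18/77 + 25/77 + 3/7 + 4/7 + 1 = 197/77 ≈ 2.558 bits/symbol.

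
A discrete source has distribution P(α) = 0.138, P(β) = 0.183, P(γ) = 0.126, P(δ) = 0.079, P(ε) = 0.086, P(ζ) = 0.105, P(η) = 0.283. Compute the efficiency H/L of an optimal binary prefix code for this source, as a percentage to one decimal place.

98.9%

Entropy H = −Σ p log₂ p ≈ 2.6697 bits.
Huffman merges: 79/1000+43/500→33/200; 21/200+63/500→231/1000; 69/500+33/200→303/1000; 183/1000+231/1000→207/500; 283/1000+303/1000→293/500; 207/500+293/500→1. L = 2699/1000 ≈ 2.6990.
Efficiency = H/L = 2.6697/2.6990 = 98.9%.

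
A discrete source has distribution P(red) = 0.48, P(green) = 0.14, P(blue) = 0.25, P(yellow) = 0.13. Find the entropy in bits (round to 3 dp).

1.788 bits

H = −Σ pᵢ log₂ pᵢ.
−0.48·log₂(0.48) = 0.5083
−0.14·log₂(0.14) = 0.3971
−0.25·log₂(0.25) = 0.5000
−0.13·log₂(0.13) = 0.3826
Sum ≈ 1.7880 → 1.788 bits.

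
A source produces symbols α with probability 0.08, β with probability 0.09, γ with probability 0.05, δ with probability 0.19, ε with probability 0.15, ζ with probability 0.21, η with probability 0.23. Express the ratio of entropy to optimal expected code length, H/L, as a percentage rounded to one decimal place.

Entropy H = −Σ p log₂ p ≈ 2.6465 bits.
Huffman merges: 1/20+2/25→13/100; 9/100+13/100→11/50; 3/20+19/100→17/50; 21/100+11/50→43/100; 23/100+17/50→57/100; 43/100+57/100→1. L = 269/100 ≈ 2.6900.
Efficiency = H/L = 2.6465/2.6900 = 98.4%.

98.4%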